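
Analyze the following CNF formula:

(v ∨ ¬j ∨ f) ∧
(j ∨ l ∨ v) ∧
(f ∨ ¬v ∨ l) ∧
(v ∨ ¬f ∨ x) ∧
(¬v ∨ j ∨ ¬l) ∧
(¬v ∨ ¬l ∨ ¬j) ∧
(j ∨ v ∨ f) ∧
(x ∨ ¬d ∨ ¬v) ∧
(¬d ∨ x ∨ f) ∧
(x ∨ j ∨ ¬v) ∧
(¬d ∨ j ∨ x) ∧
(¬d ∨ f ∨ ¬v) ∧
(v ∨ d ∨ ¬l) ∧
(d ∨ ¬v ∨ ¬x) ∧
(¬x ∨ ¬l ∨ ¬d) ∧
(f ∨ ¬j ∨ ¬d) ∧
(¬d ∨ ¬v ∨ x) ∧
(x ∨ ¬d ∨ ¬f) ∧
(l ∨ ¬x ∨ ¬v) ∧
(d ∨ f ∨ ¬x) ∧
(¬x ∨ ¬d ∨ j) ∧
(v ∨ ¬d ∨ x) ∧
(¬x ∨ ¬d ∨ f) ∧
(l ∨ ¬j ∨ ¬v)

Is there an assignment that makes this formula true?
Yes

Yes, the formula is satisfiable.

One satisfying assignment is: f=True, d=True, v=False, x=True, j=True, l=False

Verification: With this assignment, all 24 clauses evaluate to true.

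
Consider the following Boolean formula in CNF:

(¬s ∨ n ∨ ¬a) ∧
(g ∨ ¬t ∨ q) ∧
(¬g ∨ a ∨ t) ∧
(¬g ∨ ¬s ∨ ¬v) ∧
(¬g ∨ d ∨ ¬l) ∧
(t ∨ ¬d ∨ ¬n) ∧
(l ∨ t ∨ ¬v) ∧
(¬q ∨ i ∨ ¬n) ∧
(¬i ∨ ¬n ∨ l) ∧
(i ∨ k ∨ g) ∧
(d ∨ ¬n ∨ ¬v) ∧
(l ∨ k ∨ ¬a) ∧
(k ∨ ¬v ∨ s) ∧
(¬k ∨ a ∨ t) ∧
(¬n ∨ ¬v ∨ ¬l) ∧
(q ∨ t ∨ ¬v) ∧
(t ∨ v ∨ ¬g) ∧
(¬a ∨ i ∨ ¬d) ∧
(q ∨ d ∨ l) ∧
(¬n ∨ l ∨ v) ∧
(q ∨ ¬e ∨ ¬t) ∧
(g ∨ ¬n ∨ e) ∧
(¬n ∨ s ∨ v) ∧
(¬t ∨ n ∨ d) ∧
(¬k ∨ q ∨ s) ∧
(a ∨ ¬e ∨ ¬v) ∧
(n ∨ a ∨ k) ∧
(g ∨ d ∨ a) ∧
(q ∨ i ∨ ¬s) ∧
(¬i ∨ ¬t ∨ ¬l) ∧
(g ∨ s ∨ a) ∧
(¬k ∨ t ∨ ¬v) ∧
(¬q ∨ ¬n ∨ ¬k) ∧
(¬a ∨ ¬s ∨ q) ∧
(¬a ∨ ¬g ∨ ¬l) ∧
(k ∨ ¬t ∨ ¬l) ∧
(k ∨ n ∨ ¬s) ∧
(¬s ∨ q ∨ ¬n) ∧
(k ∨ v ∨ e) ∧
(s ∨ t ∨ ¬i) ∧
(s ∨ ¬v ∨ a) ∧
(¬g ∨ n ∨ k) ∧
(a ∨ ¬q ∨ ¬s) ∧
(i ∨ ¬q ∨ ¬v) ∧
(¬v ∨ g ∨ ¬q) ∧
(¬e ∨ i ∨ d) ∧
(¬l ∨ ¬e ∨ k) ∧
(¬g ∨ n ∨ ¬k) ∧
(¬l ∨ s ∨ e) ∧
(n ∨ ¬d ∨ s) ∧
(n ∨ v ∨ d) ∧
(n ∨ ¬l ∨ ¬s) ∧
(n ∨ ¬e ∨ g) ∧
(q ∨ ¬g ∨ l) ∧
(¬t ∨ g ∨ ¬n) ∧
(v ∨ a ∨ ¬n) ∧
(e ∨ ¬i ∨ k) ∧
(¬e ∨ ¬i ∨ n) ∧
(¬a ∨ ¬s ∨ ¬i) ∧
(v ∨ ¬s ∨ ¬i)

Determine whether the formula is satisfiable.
No

No, the formula is not satisfiable.

No assignment of truth values to the variables can make all 60 clauses true simultaneously.

The formula is UNSAT (unsatisfiable).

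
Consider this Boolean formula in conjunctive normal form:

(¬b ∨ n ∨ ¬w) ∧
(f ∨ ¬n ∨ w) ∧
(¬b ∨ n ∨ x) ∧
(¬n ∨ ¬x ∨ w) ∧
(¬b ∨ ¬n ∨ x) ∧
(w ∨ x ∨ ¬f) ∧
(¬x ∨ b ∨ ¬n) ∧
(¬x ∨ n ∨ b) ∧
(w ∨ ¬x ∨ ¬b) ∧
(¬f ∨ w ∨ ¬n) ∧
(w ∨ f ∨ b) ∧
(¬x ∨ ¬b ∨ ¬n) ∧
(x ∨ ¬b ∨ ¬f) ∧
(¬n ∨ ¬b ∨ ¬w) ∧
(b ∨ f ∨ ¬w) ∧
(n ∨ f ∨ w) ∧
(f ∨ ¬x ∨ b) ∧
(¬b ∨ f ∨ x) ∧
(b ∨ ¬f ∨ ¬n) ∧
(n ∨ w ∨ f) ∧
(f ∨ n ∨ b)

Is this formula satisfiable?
Yes

Yes, the formula is satisfiable.

One satisfying assignment is: b=False, n=False, x=False, w=True, f=True

Verification: With this assignment, all 21 clauses evaluate to true.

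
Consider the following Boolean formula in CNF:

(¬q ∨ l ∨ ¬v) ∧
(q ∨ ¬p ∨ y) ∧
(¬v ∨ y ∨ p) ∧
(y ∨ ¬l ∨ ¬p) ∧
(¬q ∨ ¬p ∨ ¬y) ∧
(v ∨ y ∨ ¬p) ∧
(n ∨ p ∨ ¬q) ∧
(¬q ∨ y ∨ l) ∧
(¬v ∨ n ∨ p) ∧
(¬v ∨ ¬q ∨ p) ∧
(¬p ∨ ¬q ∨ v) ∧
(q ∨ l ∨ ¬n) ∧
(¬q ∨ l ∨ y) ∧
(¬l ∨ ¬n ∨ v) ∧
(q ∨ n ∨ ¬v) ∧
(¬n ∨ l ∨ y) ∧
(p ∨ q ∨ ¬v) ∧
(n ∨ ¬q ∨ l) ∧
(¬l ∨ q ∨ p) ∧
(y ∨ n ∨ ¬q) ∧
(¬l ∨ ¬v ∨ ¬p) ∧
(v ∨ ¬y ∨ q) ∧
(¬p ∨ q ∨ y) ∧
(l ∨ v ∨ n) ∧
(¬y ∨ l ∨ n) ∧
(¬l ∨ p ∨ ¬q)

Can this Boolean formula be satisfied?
Yes

Yes, the formula is satisfiable.

One satisfying assignment is: q=True, p=False, v=False, y=True, l=False, n=True

Verification: With this assignment, all 26 clauses evaluate to true.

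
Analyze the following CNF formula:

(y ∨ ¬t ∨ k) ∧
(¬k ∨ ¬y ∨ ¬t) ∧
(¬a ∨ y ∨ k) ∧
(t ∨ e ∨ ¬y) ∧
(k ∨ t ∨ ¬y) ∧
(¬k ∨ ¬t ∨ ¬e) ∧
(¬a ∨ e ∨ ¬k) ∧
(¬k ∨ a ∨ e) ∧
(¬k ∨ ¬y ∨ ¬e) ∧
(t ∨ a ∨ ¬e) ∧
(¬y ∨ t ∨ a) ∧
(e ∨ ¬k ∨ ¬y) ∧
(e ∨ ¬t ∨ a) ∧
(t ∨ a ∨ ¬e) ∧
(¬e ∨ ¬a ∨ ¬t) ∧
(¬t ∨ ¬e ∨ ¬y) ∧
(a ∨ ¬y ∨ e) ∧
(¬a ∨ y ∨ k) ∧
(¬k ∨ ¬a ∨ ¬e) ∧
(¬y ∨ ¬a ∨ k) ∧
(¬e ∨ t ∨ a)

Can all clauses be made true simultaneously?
Yes

Yes, the formula is satisfiable.

One satisfying assignment is: e=False, a=False, k=False, y=False, t=False

Verification: With this assignment, all 21 clauses evaluate to true.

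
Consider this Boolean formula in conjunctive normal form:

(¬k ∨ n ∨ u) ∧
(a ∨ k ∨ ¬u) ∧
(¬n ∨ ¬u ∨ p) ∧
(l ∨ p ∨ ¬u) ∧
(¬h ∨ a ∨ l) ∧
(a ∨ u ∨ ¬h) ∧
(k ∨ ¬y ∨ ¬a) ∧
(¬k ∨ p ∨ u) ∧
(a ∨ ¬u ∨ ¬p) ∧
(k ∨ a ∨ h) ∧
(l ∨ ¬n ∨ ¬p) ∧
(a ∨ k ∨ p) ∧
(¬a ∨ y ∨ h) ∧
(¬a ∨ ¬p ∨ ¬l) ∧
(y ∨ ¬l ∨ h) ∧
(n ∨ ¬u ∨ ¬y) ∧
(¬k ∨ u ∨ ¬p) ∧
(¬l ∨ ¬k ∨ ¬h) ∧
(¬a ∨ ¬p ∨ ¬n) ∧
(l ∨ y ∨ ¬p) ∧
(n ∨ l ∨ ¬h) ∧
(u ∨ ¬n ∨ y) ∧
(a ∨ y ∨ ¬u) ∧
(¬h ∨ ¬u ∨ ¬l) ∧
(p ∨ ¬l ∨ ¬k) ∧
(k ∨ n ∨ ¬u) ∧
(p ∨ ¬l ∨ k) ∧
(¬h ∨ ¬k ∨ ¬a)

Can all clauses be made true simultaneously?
No

No, the formula is not satisfiable.

No assignment of truth values to the variables can make all 28 clauses true simultaneously.

The formula is UNSAT (unsatisfiable).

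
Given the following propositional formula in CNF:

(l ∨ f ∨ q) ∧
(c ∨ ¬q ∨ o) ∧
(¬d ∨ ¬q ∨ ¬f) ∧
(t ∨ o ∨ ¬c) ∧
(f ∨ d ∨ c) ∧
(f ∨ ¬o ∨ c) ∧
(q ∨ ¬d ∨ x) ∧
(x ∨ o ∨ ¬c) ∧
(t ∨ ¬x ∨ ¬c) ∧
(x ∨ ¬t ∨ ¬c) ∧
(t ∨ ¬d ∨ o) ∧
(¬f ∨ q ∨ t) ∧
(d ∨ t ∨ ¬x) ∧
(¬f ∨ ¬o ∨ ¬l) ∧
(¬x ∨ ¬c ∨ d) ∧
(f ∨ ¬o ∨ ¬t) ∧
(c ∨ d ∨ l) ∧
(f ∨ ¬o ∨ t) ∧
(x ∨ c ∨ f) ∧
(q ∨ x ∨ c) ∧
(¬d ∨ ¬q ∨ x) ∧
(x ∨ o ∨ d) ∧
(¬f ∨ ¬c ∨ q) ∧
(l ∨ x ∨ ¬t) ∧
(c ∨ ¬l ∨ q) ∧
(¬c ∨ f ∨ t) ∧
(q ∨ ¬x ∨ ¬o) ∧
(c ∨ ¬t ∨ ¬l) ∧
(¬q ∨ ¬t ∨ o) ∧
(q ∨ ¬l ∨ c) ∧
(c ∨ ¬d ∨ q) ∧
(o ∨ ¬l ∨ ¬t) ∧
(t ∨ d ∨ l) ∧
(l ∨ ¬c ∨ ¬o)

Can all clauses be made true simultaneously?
No

No, the formula is not satisfiable.

No assignment of truth values to the variables can make all 34 clauses true simultaneously.

The formula is UNSAT (unsatisfiable).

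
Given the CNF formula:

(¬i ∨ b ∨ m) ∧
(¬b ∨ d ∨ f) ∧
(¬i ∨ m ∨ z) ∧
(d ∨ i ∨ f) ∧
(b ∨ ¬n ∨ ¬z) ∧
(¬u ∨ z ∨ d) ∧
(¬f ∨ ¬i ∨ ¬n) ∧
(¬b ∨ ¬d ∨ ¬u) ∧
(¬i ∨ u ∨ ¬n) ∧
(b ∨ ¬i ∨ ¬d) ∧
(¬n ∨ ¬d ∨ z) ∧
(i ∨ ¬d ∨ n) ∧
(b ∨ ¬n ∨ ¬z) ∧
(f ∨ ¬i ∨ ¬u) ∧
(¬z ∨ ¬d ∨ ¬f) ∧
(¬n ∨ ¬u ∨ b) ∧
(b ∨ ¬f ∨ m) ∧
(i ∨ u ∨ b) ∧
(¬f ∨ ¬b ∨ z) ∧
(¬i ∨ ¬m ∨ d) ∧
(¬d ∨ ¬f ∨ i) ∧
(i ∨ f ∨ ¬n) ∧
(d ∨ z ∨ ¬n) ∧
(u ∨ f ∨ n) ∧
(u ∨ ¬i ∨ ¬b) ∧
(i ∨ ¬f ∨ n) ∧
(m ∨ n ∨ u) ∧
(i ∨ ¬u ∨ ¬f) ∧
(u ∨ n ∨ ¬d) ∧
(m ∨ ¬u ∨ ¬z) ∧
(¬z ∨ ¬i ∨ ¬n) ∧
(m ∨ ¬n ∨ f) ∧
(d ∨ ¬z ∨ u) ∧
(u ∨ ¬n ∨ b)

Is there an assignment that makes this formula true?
No

No, the formula is not satisfiable.

No assignment of truth values to the variables can make all 34 clauses true simultaneously.

The formula is UNSAT (unsatisfiable).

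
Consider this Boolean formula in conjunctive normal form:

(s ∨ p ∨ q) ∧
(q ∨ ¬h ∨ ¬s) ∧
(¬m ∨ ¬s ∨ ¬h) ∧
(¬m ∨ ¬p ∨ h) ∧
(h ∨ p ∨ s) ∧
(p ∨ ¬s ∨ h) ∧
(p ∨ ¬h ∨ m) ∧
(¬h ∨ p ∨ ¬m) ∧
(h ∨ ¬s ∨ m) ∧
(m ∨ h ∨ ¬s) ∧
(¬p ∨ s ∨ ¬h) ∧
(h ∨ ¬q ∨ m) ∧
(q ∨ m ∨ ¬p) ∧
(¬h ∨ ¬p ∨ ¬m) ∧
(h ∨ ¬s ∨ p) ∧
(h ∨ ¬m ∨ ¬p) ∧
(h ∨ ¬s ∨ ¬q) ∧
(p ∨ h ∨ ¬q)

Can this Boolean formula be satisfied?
Yes

Yes, the formula is satisfiable.

One satisfying assignment is: s=True, h=True, m=False, p=True, q=True

Verification: With this assignment, all 18 clauses evaluate to true.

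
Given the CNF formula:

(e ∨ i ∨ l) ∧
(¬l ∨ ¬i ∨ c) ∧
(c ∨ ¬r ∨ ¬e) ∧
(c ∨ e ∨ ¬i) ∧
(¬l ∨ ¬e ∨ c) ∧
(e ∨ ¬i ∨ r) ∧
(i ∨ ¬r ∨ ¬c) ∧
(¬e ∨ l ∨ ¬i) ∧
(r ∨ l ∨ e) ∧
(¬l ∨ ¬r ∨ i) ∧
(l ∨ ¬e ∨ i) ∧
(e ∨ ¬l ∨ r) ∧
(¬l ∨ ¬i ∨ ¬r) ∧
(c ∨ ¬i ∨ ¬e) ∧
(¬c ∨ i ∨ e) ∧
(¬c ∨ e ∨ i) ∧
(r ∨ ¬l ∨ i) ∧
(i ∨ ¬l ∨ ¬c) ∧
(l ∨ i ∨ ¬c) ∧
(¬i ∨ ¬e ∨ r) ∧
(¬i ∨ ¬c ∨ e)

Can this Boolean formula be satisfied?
No

No, the formula is not satisfiable.

No assignment of truth values to the variables can make all 21 clauses true simultaneously.

The formula is UNSAT (unsatisfiable).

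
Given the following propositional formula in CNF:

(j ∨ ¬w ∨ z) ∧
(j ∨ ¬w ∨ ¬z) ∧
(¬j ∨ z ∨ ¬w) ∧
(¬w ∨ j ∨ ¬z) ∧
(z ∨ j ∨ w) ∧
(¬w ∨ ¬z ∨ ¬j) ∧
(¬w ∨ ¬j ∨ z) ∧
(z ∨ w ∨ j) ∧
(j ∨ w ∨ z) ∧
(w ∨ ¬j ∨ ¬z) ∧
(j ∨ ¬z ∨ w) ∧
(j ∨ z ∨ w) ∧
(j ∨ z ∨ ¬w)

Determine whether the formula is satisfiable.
Yes

Yes, the formula is satisfiable.

One satisfying assignment is: j=True, z=False, w=False

Verification: With this assignment, all 13 clauses evaluate to true.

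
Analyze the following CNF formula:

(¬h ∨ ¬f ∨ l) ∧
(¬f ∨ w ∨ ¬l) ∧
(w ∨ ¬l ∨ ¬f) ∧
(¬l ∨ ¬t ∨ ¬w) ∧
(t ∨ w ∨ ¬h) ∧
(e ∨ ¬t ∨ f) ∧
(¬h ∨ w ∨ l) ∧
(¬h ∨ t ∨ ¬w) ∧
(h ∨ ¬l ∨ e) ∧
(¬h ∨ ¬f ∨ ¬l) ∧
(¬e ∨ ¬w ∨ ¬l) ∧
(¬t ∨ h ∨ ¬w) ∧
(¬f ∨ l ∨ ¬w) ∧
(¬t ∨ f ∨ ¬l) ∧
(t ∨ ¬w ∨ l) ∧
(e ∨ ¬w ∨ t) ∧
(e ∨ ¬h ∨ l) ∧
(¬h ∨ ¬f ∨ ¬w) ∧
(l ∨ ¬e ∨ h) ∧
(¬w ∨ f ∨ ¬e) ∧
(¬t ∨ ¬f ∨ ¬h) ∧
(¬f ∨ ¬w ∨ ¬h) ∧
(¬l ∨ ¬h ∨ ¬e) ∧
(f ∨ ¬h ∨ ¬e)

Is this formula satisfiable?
Yes

Yes, the formula is satisfiable.

One satisfying assignment is: l=False, e=False, f=False, w=False, t=False, h=False

Verification: With this assignment, all 24 clauses evaluate to true.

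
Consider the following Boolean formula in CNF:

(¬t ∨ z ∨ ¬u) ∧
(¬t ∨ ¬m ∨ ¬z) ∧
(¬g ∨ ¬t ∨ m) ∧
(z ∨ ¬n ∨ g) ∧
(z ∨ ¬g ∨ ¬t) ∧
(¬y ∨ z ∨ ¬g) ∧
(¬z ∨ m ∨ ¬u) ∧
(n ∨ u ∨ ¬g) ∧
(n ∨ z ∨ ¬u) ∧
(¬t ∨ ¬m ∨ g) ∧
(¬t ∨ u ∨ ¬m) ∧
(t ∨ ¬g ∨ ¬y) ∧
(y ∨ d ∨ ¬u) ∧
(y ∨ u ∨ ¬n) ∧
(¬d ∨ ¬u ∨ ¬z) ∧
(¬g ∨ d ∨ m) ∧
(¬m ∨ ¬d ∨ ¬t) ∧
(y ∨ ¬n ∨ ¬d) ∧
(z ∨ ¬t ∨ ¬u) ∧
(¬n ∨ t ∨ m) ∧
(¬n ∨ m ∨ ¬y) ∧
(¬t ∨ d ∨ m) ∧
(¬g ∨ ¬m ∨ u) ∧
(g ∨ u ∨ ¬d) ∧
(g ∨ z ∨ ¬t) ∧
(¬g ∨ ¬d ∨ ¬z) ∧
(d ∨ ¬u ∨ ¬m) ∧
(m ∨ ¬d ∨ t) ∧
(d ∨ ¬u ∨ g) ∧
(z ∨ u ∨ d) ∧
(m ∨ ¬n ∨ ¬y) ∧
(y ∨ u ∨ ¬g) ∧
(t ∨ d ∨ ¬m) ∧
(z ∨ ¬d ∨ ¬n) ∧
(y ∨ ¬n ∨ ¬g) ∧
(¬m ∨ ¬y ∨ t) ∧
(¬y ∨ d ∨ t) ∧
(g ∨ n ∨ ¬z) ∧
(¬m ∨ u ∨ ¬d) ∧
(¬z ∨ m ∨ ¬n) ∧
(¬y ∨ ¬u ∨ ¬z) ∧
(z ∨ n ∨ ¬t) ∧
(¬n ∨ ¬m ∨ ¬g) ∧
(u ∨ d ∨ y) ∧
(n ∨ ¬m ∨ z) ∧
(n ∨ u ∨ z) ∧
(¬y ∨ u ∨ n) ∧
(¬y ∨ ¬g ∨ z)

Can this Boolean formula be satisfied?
No

No, the formula is not satisfiable.

No assignment of truth values to the variables can make all 48 clauses true simultaneously.

The formula is UNSAT (unsatisfiable).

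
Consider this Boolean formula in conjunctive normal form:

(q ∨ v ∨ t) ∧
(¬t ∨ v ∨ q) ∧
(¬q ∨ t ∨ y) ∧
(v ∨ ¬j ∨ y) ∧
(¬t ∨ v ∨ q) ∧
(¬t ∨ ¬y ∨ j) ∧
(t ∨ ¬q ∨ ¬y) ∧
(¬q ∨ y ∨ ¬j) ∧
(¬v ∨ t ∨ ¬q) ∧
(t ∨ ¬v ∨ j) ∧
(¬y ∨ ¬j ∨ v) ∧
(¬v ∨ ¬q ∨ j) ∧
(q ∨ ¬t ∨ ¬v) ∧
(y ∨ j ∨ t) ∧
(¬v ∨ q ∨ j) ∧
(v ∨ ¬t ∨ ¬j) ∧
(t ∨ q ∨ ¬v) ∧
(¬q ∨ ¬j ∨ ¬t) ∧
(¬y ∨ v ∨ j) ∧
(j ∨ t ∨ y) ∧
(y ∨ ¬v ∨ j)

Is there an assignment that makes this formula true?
Yes

Yes, the formula is satisfiable.

One satisfying assignment is: v=False, y=False, q=True, t=True, j=False

Verification: With this assignment, all 21 clauses evaluate to true.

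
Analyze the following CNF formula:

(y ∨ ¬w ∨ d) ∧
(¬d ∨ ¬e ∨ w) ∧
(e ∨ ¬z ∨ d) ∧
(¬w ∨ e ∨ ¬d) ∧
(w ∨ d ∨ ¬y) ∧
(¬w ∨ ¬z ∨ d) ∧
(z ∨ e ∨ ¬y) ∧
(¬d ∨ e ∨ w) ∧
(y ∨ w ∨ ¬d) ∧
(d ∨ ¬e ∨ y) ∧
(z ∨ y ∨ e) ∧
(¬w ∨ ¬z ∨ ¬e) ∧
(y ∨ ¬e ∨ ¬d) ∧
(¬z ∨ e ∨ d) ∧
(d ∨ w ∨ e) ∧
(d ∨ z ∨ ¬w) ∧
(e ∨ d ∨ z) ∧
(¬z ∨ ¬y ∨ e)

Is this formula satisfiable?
Yes

Yes, the formula is satisfiable.

One satisfying assignment is: z=False, w=True, y=True, e=True, d=True

Verification: With this assignment, all 18 clauses evaluate to true.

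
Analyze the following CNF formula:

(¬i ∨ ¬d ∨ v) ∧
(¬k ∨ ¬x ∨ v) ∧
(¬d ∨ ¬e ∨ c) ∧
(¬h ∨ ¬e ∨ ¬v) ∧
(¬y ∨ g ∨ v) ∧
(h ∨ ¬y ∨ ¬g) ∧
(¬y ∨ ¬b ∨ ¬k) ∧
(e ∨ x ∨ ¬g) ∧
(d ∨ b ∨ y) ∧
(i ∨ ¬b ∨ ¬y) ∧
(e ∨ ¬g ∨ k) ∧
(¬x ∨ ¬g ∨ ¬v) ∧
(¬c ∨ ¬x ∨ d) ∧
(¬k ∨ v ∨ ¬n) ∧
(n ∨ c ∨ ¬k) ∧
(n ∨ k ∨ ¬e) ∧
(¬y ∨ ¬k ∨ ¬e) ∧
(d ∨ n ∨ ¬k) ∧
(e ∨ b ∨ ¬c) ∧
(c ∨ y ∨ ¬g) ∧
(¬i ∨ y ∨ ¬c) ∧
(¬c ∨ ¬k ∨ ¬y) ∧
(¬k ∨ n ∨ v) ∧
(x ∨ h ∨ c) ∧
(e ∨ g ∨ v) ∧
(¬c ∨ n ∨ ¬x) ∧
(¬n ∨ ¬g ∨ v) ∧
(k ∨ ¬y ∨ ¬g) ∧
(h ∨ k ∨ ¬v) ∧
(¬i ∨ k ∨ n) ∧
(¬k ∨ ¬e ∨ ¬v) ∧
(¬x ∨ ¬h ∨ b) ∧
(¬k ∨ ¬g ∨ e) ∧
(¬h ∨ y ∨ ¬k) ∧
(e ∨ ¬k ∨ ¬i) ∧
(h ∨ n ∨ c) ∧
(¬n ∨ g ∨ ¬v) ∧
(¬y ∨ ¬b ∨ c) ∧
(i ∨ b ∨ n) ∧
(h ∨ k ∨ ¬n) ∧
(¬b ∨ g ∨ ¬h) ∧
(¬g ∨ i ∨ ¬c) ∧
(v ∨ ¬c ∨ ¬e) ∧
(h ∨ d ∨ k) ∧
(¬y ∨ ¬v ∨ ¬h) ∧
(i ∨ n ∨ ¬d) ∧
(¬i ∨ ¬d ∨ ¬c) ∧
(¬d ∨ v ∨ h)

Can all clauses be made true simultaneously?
No

No, the formula is not satisfiable.

No assignment of truth values to the variables can make all 48 clauses true simultaneously.

The formula is UNSAT (unsatisfiable).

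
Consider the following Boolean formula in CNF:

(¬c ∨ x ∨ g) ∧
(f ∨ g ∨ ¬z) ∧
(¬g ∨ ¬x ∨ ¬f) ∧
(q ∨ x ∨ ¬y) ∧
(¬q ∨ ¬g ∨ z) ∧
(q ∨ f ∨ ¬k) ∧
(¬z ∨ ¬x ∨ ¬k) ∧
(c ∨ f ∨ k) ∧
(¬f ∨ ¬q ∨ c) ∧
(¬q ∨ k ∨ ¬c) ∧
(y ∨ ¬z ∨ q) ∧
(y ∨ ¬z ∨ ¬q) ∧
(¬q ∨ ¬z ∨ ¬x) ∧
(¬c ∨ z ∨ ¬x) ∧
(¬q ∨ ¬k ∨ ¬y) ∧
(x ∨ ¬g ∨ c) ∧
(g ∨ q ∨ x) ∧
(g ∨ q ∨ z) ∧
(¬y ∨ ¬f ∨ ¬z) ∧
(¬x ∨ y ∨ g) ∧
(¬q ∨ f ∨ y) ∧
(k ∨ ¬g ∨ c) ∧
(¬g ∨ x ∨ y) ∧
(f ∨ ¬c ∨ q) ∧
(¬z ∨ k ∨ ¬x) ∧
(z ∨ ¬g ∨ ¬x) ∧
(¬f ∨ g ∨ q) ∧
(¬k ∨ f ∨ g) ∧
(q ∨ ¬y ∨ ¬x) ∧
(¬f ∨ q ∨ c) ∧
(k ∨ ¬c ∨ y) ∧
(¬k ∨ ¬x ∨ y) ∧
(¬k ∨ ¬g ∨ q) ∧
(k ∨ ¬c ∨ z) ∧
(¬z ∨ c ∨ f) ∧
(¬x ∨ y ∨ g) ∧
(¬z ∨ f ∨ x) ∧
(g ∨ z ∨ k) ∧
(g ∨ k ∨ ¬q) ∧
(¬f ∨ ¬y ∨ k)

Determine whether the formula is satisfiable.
No

No, the formula is not satisfiable.

No assignment of truth values to the variables can make all 40 clauses true simultaneously.

The formula is UNSAT (unsatisfiable).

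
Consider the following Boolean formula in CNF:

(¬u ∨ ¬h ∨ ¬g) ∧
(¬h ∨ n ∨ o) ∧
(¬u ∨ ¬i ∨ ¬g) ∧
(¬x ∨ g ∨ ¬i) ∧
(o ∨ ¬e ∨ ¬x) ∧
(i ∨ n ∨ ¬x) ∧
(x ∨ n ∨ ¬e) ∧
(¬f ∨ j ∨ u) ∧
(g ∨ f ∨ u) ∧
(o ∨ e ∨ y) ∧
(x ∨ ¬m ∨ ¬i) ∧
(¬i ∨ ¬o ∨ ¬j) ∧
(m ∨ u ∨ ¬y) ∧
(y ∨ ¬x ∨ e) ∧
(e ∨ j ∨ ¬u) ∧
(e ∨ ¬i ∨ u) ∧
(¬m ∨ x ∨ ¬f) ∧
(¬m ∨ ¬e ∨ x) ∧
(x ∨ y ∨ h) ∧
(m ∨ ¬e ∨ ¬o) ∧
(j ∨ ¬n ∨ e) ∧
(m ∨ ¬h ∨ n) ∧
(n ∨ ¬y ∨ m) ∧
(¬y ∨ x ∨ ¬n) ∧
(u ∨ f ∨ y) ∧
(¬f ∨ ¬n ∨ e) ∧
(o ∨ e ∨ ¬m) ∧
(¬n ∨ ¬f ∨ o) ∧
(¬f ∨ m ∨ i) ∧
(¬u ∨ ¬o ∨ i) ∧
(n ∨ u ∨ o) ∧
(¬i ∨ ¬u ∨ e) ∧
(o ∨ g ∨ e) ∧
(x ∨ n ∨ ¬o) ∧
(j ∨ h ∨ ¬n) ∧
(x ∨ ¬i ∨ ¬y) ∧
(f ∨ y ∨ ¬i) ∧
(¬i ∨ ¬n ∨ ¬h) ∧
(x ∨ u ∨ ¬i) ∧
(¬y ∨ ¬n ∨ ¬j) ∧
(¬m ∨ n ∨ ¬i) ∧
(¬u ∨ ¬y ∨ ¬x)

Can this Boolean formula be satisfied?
Yes

Yes, the formula is satisfiable.

One satisfying assignment is: u=True, m=False, y=False, o=False, e=True, j=False, n=True, x=False, f=False, i=False, g=False, h=True

Verification: With this assignment, all 42 clauses evaluate to true.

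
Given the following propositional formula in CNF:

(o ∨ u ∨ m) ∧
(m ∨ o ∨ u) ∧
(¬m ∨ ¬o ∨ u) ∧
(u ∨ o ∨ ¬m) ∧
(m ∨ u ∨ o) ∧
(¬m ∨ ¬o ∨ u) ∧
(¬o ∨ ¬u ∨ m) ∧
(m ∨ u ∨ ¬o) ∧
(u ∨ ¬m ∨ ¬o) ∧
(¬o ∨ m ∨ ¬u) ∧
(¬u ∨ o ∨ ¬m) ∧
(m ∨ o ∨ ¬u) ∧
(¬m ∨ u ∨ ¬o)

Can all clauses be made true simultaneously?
Yes

Yes, the formula is satisfiable.

One satisfying assignment is: o=True, u=True, m=True

Verification: With this assignment, all 13 clauses evaluate to true.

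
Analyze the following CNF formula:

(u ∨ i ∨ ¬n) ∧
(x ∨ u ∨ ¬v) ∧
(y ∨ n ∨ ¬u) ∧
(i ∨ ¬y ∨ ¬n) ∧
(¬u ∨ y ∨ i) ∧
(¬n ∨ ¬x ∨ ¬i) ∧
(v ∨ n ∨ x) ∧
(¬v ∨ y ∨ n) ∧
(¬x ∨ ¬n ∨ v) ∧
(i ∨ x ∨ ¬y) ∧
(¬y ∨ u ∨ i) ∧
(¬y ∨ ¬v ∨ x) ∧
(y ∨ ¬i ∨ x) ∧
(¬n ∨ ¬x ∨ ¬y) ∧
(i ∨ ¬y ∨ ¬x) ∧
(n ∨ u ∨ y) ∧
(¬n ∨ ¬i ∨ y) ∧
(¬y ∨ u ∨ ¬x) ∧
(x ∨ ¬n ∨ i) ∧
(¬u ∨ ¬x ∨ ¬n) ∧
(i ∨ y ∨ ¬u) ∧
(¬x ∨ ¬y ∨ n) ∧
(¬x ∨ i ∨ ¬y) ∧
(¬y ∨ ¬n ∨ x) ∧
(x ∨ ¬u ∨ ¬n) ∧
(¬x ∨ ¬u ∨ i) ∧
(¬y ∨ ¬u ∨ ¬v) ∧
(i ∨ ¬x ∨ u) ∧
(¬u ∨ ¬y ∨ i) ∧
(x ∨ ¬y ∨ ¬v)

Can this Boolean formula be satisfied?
No

No, the formula is not satisfiable.

No assignment of truth values to the variables can make all 30 clauses true simultaneously.

The formula is UNSAT (unsatisfiable).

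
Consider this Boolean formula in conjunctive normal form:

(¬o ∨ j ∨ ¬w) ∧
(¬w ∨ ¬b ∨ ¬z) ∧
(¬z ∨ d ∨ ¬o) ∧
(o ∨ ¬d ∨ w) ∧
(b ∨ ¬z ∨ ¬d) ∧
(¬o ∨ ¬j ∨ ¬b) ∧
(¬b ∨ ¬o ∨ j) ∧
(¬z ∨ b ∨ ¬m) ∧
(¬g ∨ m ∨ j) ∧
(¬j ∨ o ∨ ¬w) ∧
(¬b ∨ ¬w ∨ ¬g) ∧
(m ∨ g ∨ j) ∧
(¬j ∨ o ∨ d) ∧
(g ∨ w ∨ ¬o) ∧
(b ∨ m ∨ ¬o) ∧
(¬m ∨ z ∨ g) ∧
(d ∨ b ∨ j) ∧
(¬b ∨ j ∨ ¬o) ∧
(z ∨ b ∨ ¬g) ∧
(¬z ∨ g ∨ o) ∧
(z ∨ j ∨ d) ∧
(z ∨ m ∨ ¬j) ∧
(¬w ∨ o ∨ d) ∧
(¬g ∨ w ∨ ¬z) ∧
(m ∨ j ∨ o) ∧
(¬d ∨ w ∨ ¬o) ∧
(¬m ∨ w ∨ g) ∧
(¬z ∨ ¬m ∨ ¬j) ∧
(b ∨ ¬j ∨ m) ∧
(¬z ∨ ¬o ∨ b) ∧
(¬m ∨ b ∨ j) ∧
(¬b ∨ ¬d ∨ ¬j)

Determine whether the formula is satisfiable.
No

No, the formula is not satisfiable.

No assignment of truth values to the variables can make all 32 clauses true simultaneously.

The formula is UNSAT (unsatisfiable).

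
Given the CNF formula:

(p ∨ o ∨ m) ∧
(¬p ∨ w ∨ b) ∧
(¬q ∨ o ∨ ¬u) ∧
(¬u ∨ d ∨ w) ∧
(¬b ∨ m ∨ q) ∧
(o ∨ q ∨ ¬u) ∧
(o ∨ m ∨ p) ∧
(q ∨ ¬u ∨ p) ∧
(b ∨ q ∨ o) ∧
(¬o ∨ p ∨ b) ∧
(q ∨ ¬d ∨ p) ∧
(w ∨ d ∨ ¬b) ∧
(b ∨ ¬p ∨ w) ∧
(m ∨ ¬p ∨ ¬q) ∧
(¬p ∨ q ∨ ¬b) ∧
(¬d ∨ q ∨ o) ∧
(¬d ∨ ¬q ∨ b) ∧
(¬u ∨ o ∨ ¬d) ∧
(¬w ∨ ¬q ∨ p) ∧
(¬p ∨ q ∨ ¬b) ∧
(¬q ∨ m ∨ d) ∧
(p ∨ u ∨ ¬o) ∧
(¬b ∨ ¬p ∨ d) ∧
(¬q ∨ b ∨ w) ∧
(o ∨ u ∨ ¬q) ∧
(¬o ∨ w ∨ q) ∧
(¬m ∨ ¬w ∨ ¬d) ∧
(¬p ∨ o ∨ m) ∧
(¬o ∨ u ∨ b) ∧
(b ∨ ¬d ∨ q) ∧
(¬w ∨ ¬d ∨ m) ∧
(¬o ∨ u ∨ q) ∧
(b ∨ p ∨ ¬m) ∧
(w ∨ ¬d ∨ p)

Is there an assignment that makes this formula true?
Yes

Yes, the formula is satisfiable.

One satisfying assignment is: u=False, p=False, b=True, m=True, o=False, q=False, d=False, w=True

Verification: With this assignment, all 34 clauses evaluate to true.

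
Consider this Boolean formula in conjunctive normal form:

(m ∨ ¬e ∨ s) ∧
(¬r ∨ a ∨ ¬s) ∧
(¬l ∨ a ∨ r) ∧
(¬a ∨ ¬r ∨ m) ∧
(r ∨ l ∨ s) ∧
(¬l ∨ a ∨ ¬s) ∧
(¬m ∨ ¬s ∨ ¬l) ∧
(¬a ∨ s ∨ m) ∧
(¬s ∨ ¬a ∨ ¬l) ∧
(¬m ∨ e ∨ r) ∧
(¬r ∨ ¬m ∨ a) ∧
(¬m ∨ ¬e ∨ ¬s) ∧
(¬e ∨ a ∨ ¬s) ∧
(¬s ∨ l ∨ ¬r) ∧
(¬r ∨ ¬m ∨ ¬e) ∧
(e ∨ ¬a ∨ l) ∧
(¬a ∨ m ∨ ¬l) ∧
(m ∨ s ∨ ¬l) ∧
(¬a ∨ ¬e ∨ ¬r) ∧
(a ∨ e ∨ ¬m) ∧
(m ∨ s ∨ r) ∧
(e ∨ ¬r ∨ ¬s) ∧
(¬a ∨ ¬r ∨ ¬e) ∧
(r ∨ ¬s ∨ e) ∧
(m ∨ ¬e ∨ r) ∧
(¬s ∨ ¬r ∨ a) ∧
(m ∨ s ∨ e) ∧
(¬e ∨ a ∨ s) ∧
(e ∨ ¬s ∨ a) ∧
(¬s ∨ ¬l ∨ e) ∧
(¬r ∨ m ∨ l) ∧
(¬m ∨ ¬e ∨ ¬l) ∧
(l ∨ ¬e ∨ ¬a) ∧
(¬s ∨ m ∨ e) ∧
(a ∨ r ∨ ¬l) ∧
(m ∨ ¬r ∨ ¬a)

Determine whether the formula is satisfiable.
Yes

Yes, the formula is satisfiable.

One satisfying assignment is: e=False, l=True, m=True, a=True, r=True, s=False

Verification: With this assignment, all 36 clauses evaluate to true.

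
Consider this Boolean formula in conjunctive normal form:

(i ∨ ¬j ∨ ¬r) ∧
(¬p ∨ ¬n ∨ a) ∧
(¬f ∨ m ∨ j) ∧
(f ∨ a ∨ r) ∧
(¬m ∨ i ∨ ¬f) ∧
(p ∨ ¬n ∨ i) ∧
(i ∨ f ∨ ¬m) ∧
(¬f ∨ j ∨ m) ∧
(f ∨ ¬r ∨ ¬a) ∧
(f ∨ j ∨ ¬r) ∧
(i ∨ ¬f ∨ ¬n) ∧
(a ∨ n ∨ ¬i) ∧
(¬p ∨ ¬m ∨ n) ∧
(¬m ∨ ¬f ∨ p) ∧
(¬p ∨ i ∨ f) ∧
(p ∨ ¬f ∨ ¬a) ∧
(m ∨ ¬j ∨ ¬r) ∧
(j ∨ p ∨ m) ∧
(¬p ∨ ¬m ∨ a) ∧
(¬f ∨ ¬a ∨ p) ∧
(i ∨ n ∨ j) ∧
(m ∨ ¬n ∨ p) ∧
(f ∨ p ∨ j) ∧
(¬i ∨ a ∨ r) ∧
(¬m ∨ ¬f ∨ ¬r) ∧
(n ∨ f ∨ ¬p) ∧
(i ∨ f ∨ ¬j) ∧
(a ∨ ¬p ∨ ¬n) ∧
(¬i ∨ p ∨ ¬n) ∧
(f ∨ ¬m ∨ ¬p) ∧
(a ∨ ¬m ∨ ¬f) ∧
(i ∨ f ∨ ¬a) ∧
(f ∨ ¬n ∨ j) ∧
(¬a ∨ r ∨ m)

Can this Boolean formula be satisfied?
Yes

Yes, the formula is satisfiable.

One satisfying assignment is: r=False, m=False, f=True, i=False, j=True, a=False, p=False, n=False

Verification: With this assignment, all 34 clauses evaluate to true.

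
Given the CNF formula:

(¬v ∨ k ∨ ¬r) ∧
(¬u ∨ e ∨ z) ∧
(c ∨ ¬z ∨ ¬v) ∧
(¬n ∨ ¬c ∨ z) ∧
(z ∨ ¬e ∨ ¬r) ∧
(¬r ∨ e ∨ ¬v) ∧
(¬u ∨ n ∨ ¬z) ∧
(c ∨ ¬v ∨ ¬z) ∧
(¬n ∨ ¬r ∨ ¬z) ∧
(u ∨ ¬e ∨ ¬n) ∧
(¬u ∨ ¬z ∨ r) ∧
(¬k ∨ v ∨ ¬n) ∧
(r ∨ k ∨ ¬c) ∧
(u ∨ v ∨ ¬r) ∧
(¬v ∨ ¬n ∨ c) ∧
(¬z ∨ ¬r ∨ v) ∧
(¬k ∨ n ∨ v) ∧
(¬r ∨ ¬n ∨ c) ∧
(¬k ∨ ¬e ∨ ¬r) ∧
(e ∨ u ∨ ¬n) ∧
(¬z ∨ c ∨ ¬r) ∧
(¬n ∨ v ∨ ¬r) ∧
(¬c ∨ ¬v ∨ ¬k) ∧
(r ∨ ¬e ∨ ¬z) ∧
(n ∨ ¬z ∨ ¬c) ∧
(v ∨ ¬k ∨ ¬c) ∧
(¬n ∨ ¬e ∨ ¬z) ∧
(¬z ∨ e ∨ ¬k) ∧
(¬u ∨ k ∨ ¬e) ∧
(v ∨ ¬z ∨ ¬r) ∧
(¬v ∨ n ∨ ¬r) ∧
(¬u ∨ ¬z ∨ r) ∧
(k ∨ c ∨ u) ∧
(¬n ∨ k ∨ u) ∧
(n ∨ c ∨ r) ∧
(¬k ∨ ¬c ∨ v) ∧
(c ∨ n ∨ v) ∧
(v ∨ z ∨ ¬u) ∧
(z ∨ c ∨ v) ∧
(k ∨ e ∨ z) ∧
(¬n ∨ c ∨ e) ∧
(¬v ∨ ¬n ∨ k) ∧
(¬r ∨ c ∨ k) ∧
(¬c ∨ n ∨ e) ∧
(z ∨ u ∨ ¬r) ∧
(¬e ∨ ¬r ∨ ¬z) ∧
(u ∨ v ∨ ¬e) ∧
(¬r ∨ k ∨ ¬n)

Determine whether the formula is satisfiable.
No

No, the formula is not satisfiable.

No assignment of truth values to the variables can make all 48 clauses true simultaneously.

The formula is UNSAT (unsatisfiable).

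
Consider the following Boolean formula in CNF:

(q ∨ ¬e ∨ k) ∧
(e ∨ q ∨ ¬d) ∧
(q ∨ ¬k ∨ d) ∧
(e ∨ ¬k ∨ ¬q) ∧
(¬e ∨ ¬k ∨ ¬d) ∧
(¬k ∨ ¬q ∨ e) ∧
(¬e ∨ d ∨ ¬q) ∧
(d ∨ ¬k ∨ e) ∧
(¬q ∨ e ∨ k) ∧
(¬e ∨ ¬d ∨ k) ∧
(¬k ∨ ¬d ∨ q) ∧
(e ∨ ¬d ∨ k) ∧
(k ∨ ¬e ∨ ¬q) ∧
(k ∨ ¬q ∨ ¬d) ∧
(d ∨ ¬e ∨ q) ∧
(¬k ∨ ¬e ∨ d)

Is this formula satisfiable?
Yes

Yes, the formula is satisfiable.

One satisfying assignment is: d=False, q=False, k=False, e=False

Verification: With this assignment, all 16 clauses evaluate to true.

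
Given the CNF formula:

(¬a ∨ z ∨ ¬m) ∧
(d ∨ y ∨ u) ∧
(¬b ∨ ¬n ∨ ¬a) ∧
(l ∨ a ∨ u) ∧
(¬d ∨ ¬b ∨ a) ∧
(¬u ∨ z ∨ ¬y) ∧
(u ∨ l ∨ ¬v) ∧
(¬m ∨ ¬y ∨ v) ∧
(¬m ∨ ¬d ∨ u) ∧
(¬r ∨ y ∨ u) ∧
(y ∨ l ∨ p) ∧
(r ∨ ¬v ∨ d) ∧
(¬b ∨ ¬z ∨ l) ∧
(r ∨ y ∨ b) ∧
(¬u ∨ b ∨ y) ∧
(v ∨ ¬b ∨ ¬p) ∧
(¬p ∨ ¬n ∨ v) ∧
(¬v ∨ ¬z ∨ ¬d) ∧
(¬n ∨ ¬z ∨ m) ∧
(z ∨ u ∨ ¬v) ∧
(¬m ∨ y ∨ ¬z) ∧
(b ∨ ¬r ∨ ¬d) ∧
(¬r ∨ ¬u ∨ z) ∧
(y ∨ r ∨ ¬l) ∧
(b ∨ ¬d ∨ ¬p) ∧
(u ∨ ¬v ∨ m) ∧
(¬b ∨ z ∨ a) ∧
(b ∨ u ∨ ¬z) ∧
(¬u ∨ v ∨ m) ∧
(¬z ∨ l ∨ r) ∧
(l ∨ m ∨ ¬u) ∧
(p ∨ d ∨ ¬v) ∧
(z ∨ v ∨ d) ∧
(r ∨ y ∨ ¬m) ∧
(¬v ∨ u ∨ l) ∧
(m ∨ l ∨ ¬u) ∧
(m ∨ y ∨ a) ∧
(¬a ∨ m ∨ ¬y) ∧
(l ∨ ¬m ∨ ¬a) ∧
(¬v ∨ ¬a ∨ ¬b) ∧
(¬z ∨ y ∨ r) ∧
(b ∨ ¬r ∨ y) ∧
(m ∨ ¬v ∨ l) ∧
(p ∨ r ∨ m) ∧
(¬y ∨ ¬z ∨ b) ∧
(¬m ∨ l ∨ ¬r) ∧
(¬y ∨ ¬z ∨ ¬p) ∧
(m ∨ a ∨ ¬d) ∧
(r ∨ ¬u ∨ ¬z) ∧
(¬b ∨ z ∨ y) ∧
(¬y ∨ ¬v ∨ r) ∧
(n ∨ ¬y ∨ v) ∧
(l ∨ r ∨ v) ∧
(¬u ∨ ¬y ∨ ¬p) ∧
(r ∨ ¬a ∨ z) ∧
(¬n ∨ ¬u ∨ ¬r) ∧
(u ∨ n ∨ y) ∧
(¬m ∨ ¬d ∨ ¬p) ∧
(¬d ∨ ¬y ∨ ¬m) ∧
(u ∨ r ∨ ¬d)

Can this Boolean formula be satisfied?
No

No, the formula is not satisfiable.

No assignment of truth values to the variables can make all 60 clauses true simultaneously.

The formula is UNSAT (unsatisfiable).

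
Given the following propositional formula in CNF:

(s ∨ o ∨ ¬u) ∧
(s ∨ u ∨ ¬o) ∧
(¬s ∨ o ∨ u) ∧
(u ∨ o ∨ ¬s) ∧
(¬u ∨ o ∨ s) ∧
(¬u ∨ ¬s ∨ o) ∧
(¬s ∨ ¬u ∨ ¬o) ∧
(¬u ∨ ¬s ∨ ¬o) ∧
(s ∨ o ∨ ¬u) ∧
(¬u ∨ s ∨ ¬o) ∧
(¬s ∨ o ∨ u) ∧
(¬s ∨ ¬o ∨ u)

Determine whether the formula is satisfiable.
Yes

Yes, the formula is satisfiable.

One satisfying assignment is: u=False, o=False, s=False

Verification: With this assignment, all 12 clauses evaluate to true.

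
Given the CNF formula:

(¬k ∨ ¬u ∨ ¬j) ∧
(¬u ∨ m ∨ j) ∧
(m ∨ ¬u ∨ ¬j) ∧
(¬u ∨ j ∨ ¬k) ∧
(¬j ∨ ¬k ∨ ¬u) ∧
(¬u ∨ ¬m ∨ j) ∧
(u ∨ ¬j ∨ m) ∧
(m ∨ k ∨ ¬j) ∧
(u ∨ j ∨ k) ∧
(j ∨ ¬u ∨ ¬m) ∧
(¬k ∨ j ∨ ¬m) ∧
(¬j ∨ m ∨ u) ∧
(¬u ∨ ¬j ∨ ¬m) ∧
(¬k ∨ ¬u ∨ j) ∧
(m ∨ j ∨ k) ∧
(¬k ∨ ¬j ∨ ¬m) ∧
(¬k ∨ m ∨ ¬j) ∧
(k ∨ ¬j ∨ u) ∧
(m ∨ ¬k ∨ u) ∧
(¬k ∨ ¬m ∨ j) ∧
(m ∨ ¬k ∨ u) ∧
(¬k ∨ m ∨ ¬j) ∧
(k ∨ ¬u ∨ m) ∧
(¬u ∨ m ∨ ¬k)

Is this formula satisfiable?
No

No, the formula is not satisfiable.

No assignment of truth values to the variables can make all 24 clauses true simultaneously.

The formula is UNSAT (unsatisfiable).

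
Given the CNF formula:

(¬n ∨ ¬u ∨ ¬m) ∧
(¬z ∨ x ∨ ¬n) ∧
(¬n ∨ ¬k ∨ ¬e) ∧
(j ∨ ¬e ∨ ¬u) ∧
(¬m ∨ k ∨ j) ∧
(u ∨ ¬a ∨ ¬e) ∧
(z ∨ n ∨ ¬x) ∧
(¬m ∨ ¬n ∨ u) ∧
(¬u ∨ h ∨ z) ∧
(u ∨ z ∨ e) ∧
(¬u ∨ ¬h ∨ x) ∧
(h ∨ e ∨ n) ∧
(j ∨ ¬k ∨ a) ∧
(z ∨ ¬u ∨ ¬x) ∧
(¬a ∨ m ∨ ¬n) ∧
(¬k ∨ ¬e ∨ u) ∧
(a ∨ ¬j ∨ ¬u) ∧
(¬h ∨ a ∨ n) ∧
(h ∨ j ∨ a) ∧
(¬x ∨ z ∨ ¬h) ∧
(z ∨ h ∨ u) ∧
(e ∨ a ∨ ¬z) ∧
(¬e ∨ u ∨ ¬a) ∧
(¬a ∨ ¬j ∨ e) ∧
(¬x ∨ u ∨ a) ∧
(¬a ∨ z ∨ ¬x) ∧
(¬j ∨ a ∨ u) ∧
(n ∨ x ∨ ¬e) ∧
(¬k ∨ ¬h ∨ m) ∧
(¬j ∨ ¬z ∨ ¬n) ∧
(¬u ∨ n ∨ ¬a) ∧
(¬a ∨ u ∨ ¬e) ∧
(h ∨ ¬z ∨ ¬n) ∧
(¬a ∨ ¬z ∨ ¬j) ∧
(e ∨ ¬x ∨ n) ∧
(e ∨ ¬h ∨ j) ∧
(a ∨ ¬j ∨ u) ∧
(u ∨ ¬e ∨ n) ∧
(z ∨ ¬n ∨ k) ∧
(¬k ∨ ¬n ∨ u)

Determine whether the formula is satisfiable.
No

No, the formula is not satisfiable.

No assignment of truth values to the variables can make all 40 clauses true simultaneously.

The formula is UNSAT (unsatisfiable).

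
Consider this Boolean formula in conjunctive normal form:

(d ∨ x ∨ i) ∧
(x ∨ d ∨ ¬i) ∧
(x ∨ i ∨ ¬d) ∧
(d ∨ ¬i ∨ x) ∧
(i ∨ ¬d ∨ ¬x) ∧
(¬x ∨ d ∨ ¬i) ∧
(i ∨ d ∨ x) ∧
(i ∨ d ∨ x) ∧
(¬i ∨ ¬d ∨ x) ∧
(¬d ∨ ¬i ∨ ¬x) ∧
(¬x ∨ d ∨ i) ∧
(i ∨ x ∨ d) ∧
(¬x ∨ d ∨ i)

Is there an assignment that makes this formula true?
No

No, the formula is not satisfiable.

No assignment of truth values to the variables can make all 13 clauses true simultaneously.

The formula is UNSAT (unsatisfiable).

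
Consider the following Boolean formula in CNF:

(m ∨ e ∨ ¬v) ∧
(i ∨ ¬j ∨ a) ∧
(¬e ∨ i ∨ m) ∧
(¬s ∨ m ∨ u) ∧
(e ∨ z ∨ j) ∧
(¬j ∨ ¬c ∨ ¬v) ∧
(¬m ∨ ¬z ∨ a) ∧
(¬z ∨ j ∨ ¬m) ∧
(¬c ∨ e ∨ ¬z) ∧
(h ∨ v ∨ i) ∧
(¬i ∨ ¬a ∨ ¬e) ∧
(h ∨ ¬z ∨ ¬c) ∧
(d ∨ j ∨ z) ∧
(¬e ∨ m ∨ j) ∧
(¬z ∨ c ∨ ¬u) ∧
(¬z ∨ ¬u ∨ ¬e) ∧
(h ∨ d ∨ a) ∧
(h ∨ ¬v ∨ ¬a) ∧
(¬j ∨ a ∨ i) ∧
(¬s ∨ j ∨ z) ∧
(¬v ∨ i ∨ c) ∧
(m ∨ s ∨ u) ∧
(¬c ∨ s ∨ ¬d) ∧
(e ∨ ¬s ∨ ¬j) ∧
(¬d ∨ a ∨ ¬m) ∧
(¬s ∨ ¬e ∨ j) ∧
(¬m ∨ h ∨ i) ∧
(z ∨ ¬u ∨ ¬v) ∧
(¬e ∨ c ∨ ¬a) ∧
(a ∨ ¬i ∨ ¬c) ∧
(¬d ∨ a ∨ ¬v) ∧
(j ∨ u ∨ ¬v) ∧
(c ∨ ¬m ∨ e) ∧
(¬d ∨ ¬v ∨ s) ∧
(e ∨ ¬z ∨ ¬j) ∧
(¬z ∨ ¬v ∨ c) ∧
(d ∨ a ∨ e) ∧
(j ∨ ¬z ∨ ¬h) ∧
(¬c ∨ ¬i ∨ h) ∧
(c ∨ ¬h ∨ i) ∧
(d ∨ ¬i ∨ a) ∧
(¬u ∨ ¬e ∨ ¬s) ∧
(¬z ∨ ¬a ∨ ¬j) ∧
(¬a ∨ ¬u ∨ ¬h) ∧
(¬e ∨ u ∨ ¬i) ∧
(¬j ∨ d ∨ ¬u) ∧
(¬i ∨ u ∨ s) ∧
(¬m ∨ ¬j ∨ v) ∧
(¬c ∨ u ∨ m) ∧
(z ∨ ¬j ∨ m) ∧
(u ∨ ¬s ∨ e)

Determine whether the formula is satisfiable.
No

No, the formula is not satisfiable.

No assignment of truth values to the variables can make all 51 clauses true simultaneously.

The formula is UNSAT (unsatisfiable).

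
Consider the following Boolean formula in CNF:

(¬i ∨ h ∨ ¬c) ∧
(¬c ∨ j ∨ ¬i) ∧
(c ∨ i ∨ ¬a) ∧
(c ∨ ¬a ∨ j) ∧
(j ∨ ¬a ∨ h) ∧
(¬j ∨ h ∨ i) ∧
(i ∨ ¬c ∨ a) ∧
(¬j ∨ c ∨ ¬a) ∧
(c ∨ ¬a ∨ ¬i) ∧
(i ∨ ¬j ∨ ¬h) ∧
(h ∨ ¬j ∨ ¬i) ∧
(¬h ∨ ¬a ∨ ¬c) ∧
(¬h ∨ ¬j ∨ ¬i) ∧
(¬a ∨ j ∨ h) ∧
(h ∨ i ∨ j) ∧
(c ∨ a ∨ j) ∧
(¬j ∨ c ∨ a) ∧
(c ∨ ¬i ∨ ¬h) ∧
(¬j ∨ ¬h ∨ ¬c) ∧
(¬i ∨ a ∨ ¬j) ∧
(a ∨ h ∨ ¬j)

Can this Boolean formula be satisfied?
No

No, the formula is not satisfiable.

No assignment of truth values to the variables can make all 21 clauses true simultaneously.

The formula is UNSAT (unsatisfiable).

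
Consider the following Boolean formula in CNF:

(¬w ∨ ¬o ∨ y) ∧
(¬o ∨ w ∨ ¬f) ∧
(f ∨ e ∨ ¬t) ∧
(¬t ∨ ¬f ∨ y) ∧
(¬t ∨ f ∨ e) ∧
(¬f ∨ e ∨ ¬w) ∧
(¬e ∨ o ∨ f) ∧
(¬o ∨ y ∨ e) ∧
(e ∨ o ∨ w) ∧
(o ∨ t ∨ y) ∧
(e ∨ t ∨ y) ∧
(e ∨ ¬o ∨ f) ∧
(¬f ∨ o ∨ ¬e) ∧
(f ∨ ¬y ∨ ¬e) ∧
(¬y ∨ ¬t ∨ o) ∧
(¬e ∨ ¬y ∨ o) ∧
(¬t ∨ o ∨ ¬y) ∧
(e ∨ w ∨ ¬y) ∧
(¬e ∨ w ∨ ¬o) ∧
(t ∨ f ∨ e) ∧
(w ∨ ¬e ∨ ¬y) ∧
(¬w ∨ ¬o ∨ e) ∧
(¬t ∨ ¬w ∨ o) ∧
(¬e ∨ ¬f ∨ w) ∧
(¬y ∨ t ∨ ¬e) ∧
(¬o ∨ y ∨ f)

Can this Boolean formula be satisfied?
Yes

Yes, the formula is satisfiable.

One satisfying assignment is: t=True, e=True, y=True, f=True, w=True, o=True

Verification: With this assignment, all 26 clauses evaluate to true.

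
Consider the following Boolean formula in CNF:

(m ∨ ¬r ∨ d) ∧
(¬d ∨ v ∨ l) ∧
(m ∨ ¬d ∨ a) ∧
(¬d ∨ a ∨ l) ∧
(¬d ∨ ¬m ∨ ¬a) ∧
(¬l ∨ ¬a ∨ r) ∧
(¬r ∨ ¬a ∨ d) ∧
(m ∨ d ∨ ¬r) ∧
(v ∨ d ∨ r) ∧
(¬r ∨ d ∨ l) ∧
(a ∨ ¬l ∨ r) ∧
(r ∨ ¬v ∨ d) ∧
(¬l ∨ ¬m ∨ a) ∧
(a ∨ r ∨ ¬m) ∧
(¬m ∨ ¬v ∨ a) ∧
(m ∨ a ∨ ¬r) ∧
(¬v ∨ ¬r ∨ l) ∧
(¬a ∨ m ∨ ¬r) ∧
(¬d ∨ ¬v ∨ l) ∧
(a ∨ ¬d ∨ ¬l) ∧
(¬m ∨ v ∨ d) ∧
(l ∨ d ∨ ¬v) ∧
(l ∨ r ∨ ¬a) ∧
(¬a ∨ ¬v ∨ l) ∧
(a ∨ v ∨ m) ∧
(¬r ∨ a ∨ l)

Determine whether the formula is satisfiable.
No

No, the formula is not satisfiable.

No assignment of truth values to the variables can make all 26 clauses true simultaneously.

The formula is UNSAT (unsatisfiable).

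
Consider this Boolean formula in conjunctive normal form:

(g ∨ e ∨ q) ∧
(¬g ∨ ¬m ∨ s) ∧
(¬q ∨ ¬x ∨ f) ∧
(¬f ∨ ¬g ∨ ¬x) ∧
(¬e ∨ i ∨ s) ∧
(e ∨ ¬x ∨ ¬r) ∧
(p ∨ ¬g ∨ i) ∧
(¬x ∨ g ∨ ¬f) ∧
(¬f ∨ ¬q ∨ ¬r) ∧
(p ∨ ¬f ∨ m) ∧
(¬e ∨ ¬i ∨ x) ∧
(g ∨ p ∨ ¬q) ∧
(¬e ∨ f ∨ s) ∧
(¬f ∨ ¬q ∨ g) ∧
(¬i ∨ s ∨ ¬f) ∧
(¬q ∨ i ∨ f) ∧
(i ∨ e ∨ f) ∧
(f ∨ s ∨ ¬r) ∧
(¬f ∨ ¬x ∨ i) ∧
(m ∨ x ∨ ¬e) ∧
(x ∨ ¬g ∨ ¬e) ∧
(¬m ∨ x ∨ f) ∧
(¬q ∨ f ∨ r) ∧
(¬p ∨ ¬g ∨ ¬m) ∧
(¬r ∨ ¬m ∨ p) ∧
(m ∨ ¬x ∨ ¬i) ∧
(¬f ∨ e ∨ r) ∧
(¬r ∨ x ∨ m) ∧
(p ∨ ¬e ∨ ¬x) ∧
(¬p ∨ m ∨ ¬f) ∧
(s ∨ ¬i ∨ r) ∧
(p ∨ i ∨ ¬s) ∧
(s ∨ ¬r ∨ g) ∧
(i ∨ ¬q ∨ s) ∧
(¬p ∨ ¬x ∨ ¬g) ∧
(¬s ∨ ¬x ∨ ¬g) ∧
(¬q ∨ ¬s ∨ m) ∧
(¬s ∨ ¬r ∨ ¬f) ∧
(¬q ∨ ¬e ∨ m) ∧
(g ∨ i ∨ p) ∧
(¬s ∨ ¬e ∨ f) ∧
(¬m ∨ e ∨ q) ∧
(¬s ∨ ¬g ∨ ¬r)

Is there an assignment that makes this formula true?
Yes

Yes, the formula is satisfiable.

One satisfying assignment is: q=False, i=False, s=True, f=True, m=True, e=True, g=False, r=False, p=True, x=False

Verification: With this assignment, all 43 clauses evaluate to true.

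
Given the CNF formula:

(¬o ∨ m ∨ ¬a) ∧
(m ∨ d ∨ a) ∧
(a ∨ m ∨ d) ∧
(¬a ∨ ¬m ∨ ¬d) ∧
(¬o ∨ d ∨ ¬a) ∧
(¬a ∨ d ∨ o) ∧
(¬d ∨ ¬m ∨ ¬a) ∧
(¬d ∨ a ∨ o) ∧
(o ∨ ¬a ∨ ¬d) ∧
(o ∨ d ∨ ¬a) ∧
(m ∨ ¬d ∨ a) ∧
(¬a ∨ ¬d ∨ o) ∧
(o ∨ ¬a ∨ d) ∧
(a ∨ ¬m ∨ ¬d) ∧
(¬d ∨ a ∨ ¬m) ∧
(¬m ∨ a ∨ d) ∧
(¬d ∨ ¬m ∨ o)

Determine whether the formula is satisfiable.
No

No, the formula is not satisfiable.

No assignment of truth values to the variables can make all 17 clauses true simultaneously.

The formula is UNSAT (unsatisfiable).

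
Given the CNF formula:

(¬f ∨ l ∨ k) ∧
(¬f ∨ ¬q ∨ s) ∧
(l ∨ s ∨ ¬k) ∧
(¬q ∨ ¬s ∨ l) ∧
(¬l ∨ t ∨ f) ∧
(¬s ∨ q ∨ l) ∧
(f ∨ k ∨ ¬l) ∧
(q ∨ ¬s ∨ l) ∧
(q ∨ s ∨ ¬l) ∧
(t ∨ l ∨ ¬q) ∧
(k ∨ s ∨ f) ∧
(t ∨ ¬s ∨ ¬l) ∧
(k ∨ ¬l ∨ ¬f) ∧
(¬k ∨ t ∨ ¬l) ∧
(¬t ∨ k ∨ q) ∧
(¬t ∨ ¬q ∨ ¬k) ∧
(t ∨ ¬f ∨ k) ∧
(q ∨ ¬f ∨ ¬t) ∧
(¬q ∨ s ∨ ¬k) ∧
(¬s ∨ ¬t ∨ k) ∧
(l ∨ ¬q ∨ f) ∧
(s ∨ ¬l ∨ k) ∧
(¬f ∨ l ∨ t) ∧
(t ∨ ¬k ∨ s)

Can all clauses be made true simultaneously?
Yes

Yes, the formula is satisfiable.

One satisfying assignment is: t=True, s=True, f=False, k=True, l=True, q=False

Verification: With this assignment, all 24 clauses evaluate to true.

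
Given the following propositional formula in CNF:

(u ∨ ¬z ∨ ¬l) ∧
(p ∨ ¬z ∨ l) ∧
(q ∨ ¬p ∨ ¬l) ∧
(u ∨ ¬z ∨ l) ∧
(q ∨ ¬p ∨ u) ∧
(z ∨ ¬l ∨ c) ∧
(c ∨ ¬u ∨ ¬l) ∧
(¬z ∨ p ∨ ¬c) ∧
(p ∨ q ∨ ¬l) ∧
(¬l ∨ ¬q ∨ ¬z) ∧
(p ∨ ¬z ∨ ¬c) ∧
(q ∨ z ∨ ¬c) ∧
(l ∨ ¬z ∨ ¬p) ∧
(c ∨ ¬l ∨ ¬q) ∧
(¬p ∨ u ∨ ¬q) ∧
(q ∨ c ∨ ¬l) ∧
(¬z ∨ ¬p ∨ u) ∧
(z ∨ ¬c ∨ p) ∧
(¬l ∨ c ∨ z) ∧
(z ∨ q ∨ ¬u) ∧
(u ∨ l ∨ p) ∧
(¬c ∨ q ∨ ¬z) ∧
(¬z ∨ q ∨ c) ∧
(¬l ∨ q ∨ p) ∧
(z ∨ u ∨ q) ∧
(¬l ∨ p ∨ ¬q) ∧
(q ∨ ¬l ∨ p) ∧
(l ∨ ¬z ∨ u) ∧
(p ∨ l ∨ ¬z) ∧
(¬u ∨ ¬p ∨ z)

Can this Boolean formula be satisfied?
Yes

Yes, the formula is satisfiable.

One satisfying assignment is: u=True, c=False, q=True, p=False, l=False, z=False

Verification: With this assignment, all 30 clauses evaluate to true.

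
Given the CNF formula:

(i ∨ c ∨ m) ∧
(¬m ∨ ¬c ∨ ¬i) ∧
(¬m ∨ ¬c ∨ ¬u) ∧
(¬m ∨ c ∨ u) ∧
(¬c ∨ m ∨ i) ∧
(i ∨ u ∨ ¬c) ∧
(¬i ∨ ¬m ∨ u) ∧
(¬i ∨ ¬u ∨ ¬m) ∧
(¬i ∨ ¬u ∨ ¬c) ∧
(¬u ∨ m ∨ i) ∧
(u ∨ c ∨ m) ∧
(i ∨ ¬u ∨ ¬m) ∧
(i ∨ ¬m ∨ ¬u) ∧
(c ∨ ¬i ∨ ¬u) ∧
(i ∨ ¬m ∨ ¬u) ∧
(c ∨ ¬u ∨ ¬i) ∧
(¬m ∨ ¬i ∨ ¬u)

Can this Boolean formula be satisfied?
Yes

Yes, the formula is satisfiable.

One satisfying assignment is: u=False, i=True, m=False, c=True

Verification: With this assignment, all 17 clauses evaluate to true.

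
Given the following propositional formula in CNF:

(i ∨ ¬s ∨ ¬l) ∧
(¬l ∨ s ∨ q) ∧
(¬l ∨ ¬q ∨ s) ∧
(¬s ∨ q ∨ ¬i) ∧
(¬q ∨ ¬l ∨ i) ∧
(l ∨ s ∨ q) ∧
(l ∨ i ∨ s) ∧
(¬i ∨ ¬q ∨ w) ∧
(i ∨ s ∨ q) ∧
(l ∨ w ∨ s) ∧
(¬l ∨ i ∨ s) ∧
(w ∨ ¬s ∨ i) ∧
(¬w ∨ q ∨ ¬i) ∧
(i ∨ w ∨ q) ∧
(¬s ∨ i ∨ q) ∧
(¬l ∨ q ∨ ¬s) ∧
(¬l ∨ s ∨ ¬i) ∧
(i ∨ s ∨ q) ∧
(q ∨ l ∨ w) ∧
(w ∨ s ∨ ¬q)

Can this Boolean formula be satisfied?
Yes

Yes, the formula is satisfiable.

One satisfying assignment is: w=True, s=True, i=False, q=True, l=False

Verification: With this assignment, all 20 clauses evaluate to true.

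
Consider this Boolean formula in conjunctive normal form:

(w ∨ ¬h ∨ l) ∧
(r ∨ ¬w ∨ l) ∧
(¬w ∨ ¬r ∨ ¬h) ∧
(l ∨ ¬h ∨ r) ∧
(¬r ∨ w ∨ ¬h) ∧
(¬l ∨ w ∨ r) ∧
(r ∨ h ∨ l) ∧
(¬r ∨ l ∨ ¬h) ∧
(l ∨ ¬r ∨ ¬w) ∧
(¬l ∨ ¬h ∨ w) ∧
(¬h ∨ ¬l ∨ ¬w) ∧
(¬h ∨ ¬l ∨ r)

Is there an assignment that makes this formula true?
Yes

Yes, the formula is satisfiable.

One satisfying assignment is: w=True, l=True, r=False, h=False

Verification: With this assignment, all 12 clauses evaluate to true.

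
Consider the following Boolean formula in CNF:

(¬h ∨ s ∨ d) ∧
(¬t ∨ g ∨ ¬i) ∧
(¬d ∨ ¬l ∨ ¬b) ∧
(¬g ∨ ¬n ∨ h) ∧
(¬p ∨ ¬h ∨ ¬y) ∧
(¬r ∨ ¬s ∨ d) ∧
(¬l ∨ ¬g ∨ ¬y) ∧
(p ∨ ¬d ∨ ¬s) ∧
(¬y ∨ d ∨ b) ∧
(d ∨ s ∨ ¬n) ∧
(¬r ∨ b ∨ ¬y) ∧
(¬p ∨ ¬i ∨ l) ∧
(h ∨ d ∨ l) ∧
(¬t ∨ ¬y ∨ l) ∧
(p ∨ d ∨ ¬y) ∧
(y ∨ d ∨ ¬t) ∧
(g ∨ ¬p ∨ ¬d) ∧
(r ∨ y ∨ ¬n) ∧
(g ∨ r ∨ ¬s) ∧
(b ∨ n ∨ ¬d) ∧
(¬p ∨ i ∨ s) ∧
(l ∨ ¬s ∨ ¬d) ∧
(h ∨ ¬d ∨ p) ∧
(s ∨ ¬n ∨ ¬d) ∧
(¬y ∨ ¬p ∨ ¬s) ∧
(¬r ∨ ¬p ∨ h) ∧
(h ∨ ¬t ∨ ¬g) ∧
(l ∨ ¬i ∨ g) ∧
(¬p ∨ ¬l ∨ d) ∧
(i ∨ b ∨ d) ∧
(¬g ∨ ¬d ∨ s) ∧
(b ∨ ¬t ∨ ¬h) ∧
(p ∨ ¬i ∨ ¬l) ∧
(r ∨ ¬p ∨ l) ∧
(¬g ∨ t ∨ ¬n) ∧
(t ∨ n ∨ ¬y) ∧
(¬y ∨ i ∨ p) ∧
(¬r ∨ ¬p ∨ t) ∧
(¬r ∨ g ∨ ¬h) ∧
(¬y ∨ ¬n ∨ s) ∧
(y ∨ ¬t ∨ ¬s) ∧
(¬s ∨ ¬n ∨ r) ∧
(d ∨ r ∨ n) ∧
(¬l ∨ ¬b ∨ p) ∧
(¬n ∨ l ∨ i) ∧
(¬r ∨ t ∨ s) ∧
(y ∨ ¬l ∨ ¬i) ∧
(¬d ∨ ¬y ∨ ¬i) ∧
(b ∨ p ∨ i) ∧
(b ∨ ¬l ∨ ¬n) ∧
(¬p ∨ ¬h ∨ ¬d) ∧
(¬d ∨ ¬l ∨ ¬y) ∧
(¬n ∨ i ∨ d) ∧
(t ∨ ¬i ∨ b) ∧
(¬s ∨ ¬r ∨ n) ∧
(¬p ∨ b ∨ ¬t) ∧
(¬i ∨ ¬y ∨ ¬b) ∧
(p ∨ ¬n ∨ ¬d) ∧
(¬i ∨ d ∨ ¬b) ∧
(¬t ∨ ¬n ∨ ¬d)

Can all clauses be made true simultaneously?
Yes

Yes, the formula is satisfiable.

One satisfying assignment is: h=True, p=False, l=False, i=False, y=False, s=False, n=False, r=False, t=False, b=True, g=False, d=True

Verification: With this assignment, all 60 clauses evaluate to true.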